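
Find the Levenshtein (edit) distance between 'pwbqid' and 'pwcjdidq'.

Let D[i][j] be the edit distance between the first i characters of 'pwbqid' and the first j characters of 'pwcjdidq', with D[i][0] = i, D[0][j] = j, and D[i][j] = D[i-1][j-1] if the characters match, else 1 + min(D[i-1][j], D[i][j-1], D[i-1][j-1]). Filling the table (rows: prefixes of 'pwbqid', columns: prefixes of 'pwcjdidq'):
     ε  p  w  c  j  d  i  d  q
  ε  0  1  2  3  4  5  6  7  8
  p  1  0  1  2  3  4  5  6  7
  w  2  1  0  1  2  3  4  5  6
  b  3  2  1  1  2  3  4  5  6
  q  4  3  2  2  2  3  4  5  5
  i  5  4  3  3  3  3  3  4  5
  d  6  5  4  4  4  3  4  3  4
The bottom-right entry gives D[6][8] = 4, so no sequence of fewer than 4 edits works. Backtracking through the table gives one optimal edit sequence (4 edits):
  pwbqid → pwcbqid (ins c @3)
  pwcbqid → pwcjqid (sub b→j @4)
  pwcjqid → pwcjdid (sub q→d @5)
  pwcjdid → pwcjdidq (ins q @8)
Edit distance = 4.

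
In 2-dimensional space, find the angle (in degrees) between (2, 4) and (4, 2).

With u = (2, 4), v = (4, 2):
u·v = 2·4 + 4·2 = 8 + 8 = 16.
|u| = √(2² + 4²) = √20, |v| = √(4² + 2²) = √20, so |u||v| = √(20·20) = √400 = 20.
cos θ = (u·v)/(|u||v|) = 16/20 = 0.8
θ = arccos(0.8) ≈ 36.87°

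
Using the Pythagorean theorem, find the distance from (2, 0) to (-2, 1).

√(Σ(x_i - y_i)²) = √((2 - (-2))² + (0 - 1)²)
= √(4² + (-1)²) = √(16 + 1) = √17 ≈ 4.1231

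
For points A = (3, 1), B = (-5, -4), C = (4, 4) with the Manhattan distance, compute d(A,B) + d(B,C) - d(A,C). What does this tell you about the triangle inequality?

d(A,B) = 8 + 5 = 13, d(B,C) = 9 + 8 = 17, d(A,C) = 1 + 3 = 4.
d(A,B) + d(B,C) - d(A,C) = 13 + 17 - 4 = 30 - 4 = 26. This is ≥ 0, so the triangle inequality holds for these points.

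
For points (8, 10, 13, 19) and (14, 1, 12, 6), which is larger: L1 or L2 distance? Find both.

L1 = |8 - 14| + |10 - 1| + |13 - 12| + |19 - 6| = 6 + 9 + 1 + 13 = 29
L2 = √(6² + 9² + 1² + 13²) = √287 ≈ 16.9411
L1 ≥ L2 always (equality iff movement is along one axis); L1 > L2 here.
Ratio L1/L2 = 29/√287 ≈ 1.7118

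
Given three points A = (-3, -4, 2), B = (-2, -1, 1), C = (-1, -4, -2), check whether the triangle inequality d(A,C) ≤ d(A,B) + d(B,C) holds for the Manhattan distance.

d(A,B) = 1 + 3 + 1 = 5, d(B,C) = 1 + 3 + 3 = 7, d(A,C) = 2 + 0 + 4 = 6.
d(A,C) = 6 ≤ 5 + 7 = 12. Triangle inequality is satisfied.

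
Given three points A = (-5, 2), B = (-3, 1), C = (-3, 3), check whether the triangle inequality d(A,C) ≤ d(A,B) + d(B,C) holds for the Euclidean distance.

d(A,B) = √(2² + 1²) = √5 ≈ 2.2361, d(B,C) = √(0² + 2²) = √4 = 2, d(A,C) = √(2² + 1²) = √5 ≈ 2.2361.
d(A,C) ≈ 2.2361 ≤ 2.2361 + 2 = 4.2361. Triangle inequality is satisfied.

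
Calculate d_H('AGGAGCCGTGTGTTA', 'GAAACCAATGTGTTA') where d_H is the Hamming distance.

Differing positions: 1, 2, 3, 5, 7, 8. Hamming distance = 6.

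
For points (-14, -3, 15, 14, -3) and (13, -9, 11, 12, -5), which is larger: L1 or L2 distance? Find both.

L1 = |-14 - 13| + |-3 - (-9)| + |15 - 11| + |14 - 12| + |-3 - (-5)| = 27 + 6 + 4 + 2 + 2 = 41
L2 = √(27² + 6² + 4² + 2² + 2²) = √789 ≈ 28.0891
L1 ≥ L2 always (equality iff movement is along one axis); L1 > L2 here.
Ratio L1/L2 = 41/√789 ≈ 1.4596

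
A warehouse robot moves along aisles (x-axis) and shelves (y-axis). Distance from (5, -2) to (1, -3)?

Σ|x_i - y_i| = |5 - 1| + |-2 - (-3)| = 4 + 1 = 5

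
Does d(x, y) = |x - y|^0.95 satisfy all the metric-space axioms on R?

Yes. With 0 < p = 0.95 ≤ 1, d(x,y) = |x-y|^0.95 is a metric on R. Non-negativity and symmetry are immediate; |x-y|^0.95 = 0 ⟺ |x-y| = 0 ⟺ x = y. For the triangle inequality, the function t ↦ t^0.95 is subadditive on [0,∞) when p ≤ 1, so |x-z|^0.95 ≤ (|x-y| + |y-z|)^0.95 ≤ |x-y|^0.95 + |y-z|^0.95.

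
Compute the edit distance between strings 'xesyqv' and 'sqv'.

Let D[i][j] be the edit distance between the first i characters of 'xesyqv' and the first j characters of 'sqv', with D[i][0] = i, D[0][j] = j, and D[i][j] = D[i-1][j-1] if the characters match, else 1 + min(D[i-1][j], D[i][j-1], D[i-1][j-1]). Filling the table (rows: prefixes of 'xesyqv', columns: prefixes of 'sqv'):
     ε  s  q  v
  ε  0  1  2  3
  x  1  1  2  3
  e  2  2  2  3
  s  3  2  3  3
  y  4  3  3  4
  q  5  4  3  4
  v  6  5  4  3
The bottom-right entry gives D[6][3] = 3, so no sequence of fewer than 3 edits works. Backtracking through the table gives one optimal edit sequence (3 edits):
  xesyqv → esyqv (del x @1)
  esyqv → syqv (del e @1)
  syqv → sqv (del y @2)
Edit distance = 3.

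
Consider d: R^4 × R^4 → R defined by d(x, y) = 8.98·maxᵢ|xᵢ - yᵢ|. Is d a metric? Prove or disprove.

Yes. The L∞ (Chebyshev) norm induces a metric on R^4, and multiplying a metric by a positive constant 8.98 > 0 preserves all four axioms: non-negativity (8.98·||x-y|| ≥ 0), identity (8.98·||x-y|| = 0 ⟺ ||x-y|| = 0 ⟺ x = y), symmetry (||x-y|| = ||y-x||), and the triangle inequality (8.98·||x-z|| ≤ 8.98·||x-y|| + 8.98·||y-z||). So d is a metric.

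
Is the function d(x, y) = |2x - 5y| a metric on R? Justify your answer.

No. d fails symmetry: d(5, 3) = |2·5 - 5·3| = |-5| = 5, but d(3, 5) = |2·3 - 5·5| = |-19| = 19. Since 5 ≠ 19, d(x,y) ≠ d(y,x) in general.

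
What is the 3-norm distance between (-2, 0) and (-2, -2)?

(Σ|x_i - y_i|^3)^(1/3) = (|-2 - (-2)|^3 + |0 - (-2)|^3)^(1/3)
= (0^3 + 2^3)^(1/3) = (0 + 8)^(1/3) = (8)^(1/3) = 2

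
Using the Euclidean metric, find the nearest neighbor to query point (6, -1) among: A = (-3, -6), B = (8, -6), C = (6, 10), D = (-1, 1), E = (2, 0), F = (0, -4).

Distances: d(A) ≈ 10.2956, d(B) ≈ 5.3852, d(C) = 11, d(D) ≈ 7.2801, d(E) ≈ 4.1231, d(F) ≈ 6.7082. Nearest: E = (2, 0) with distance 4.1231.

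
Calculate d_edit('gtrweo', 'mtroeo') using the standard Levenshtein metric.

Let D[i][j] be the edit distance between the first i characters of 'gtrweo' and the first j characters of 'mtroeo', with D[i][0] = i, D[0][j] = j, and D[i][j] = D[i-1][j-1] if the characters match, else 1 + min(D[i-1][j], D[i][j-1], D[i-1][j-1]). Filling the table (rows: prefixes of 'gtrweo', columns: prefixes of 'mtroeo'):
     ε  m  t  r  o  e  o
  ε  0  1  2  3  4  5  6
  g  1  1  2  3  4  5  6
  t  2  2  1  2  3  4  5
  r  3  3  2  1  2  3  4
  w  4  4  3  2  2  3  4
  e  5  5  4  3  3  2  3
  o  6  6  5  4  3  3  2
The bottom-right entry gives D[6][6] = 2, so no sequence of fewer than 2 edits works. Backtracking through the table gives one optimal edit sequence (2 edits):
  gtrweo → mtrweo (sub g→m @1)
  mtrweo → mtroeo (sub w→o @4)
Edit distance = 2.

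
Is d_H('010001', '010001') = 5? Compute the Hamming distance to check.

Differing positions: none. Hamming distance = 0, so the claim that d_H = 5 is false.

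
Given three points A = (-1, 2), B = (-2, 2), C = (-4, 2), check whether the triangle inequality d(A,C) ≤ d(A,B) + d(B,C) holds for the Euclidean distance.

d(A,B) = √(1² + 0²) = √1 = 1, d(B,C) = √(2² + 0²) = √4 = 2, d(A,C) = √(3² + 0²) = √9 = 3.
d(A,C) = 3 ≤ 1 + 2 = 3. Triangle inequality is satisfied.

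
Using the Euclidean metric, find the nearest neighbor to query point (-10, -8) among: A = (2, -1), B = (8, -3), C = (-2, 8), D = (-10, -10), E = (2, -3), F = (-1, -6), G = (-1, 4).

Distances: d(A) ≈ 13.8924, d(B) ≈ 18.6815, d(C) ≈ 17.8885, d(D) = 2, d(E) = 13, d(F) ≈ 9.2195, d(G) = 15. Nearest: D = (-10, -10) with distance 2.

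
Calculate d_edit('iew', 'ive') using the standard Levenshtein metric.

Let D[i][j] be the edit distance between the first i characters of 'iew' and the first j characters of 'ive', with D[i][0] = i, D[0][j] = j, and D[i][j] = D[i-1][j-1] if the characters match, else 1 + min(D[i-1][j], D[i][j-1], D[i-1][j-1]). Filling the table (rows: prefixes of 'iew', columns: prefixes of 'ive'):
     ε  i  v  e
  ε  0  1  2  3
  i  1  0  1  2
  e  2  1  1  1
  w  3  2  2  2
The bottom-right entry gives D[3][3] = 2, so no sequence of fewer than 2 edits works. Backtracking through the table gives one optimal edit sequence (2 edits):
  iew → ivw (sub e→v @2)
  ivw → ive (sub w→e @3)
Edit distance = 2.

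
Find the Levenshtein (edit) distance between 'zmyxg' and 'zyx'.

Let D[i][j] be the edit distance between the first i characters of 'zmyxg' and the first j characters of 'zyx', with D[i][0] = i, D[0][j] = j, and D[i][j] = D[i-1][j-1] if the characters match, else 1 + min(D[i-1][j], D[i][j-1], D[i-1][j-1]). Filling the table (rows: prefixes of 'zmyxg', columns: prefixes of 'zyx'):
     ε  z  y  x
  ε  0  1  2  3
  z  1  0  1  2
  m  2  1  1  2
  y  3  2  1  2
  x  4  3  2  1
  g  5  4  3  2
The bottom-right entry gives D[5][3] = 2, so no sequence of fewer than 2 edits works. Backtracking through the table gives one optimal edit sequence (2 edits):
  zmyxg → zyxg (del m @2)
  zyxg → zyx (del g @4)
Edit distance = 2.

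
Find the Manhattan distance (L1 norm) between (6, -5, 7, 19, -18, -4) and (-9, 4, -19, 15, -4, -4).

Σ|x_i - y_i| = |6 - (-9)| + |-5 - 4| + |7 - (-19)| + |19 - 15| + |-18 - (-4)| + |-4 - (-4)| = 15 + 9 + 26 + 4 + 14 + 0 = 68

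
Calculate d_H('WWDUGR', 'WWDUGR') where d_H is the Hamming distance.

Differing positions: none. Hamming distance = 0.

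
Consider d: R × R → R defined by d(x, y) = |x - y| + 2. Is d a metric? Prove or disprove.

No. d fails identity of indiscernibles (specifically d(x,x) = 0): d(6, 6) = |6 - 6| + 2 = 0 + 2 = 2 ≠ 0.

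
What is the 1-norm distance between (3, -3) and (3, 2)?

Σ|x_i - y_i| = |3 - 3| + |-3 - 2| = 0 + 5 = 5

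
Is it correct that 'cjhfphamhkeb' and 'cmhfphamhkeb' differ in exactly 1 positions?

Differing positions: 2. Hamming distance = 1, so the claim is true.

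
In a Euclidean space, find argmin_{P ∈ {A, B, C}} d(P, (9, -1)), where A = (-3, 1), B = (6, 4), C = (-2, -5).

Distances: d(A) ≈ 12.1655, d(B) ≈ 5.831, d(C) ≈ 11.7047. Nearest: B = (6, 4) with distance 5.831.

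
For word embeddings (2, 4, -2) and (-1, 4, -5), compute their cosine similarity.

With u = (2, 4, -2), v = (-1, 4, -5):
u·v = 2·(-1) + 4·4 + (-2)·(-5) = (-2) + 16 + 10 = 24.
|u| = √(2² + 4² + (-2)²) = √24, |v| = √((-1)² + 4² + (-5)²) = √42, so |u||v| = √(24·42) = √1008.
cos θ = (u·v)/(|u||v|) = 24/√1008 ≈ 0.7559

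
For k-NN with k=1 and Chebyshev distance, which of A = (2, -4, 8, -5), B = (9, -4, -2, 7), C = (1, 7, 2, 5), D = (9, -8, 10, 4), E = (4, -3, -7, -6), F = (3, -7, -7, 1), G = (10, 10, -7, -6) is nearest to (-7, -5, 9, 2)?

Distances: d(A) = 9, d(B) = 16, d(C) = 12, d(D) = 16, d(E) = 16, d(F) = 16, d(G) = 17. Nearest: A = (2, -4, 8, -5) with distance 9.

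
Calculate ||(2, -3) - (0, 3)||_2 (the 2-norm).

(Σ|x_i - y_i|^2)^(1/2) = (|2 - 0|^2 + |-3 - 3|^2)^(1/2)
= (2^2 + 6^2)^(1/2) = (4 + 36)^(1/2) = (40)^(1/2) ≈ 6.3246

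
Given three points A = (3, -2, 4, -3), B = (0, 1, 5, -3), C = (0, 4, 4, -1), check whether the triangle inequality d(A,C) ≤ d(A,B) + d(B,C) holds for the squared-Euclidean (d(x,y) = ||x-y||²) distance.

d(A,B) = 3² + 3² + 1² + 0² = 19, d(B,C) = 0² + 3² + 1² + 2² = 14, d(A,C) = 3² + 6² + 0² + 2² = 49.
d(A,C) = 49 > 19 + 14 = 33. Triangle inequality is VIOLATED. (Squared-Euclidean is not a metric — this is a counterexample.)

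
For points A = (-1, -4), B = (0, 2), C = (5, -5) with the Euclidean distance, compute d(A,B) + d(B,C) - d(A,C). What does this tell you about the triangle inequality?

d(A,B) = √(1² + 6²) = √37 ≈ 6.0828, d(B,C) = √(5² + 7²) = √74 ≈ 8.6023, d(A,C) = √(6² + 1²) = √37 ≈ 6.0828.
d(A,B) + d(B,C) - d(A,C) = 6.0828 + 8.6023 - 6.0828 = 14.6851 - 6.0828 = 8.6023 (to 4 decimal places). This is ≥ 0, so the triangle inequality holds for these points.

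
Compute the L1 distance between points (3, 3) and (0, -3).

Σ|x_i - y_i| = |3 - 0| + |3 - (-3)| = 3 + 6 = 9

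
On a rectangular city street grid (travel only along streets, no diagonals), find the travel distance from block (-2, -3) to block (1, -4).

Σ|x_i - y_i| = |-2 - 1| + |-3 - (-4)| = 3 + 1 = 4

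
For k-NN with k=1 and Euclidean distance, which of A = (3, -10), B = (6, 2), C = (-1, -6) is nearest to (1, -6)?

Distances: d(A) ≈ 4.4721, d(B) ≈ 9.434, d(C) = 2. Nearest: C = (-1, -6) with distance 2.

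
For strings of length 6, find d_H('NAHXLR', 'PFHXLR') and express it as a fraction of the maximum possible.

Differing positions: 1, 2. Hamming distance = 2. The maximum possible Hamming distance for length-6 strings is 6, so d_H/6 = 2/6 ≈ 0.3333.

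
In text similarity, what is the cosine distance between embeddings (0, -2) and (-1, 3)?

With u = (0, -2), v = (-1, 3):
u·v = 0·(-1) + (-2)·3 = 0 + (-6) = -6.
|u| = √(0² + (-2)²) = √4, |v| = √((-1)² + 3²) = √10, so |u||v| = √(4·10) = √40.
cos θ = (u·v)/(|u||v|) = -6/√40 ≈ -0.9487
Cosine distance = 1 - cos θ ≈ 1 - (-0.9487) = 1.9487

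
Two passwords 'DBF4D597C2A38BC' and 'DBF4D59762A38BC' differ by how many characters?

Differing positions: 9. Hamming distance = 1.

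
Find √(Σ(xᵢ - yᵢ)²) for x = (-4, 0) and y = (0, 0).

√(Σ(x_i - y_i)²) = √((-4 - 0)² + (0 - 0)²)
= √((-4)² + 0²) = √(16 + 0) = √16 = 4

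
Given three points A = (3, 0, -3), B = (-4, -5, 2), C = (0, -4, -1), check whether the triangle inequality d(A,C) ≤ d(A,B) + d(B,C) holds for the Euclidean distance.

d(A,B) = √(7² + 5² + 5²) = √99 ≈ 9.9499, d(B,C) = √(4² + 1² + 3²) = √26 ≈ 5.099, d(A,C) = √(3² + 4² + 2²) = √29 ≈ 5.3852.
d(A,C) ≈ 5.3852 ≤ 9.9499 + 5.099 = 15.0489. Triangle inequality is satisfied.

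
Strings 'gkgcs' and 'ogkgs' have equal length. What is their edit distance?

Let D[i][j] be the edit distance between the first i characters of 'gkgcs' and the first j characters of 'ogkgs', with D[i][0] = i, D[0][j] = j, and D[i][j] = D[i-1][j-1] if the characters match, else 1 + min(D[i-1][j], D[i][j-1], D[i-1][j-1]). Filling the table (rows: prefixes of 'gkgcs', columns: prefixes of 'ogkgs'):
     ε  o  g  k  g  s
  ε  0  1  2  3  4  5
  g  1  1  1  2  3  4
  k  2  2  2  1  2  3
  g  3  3  2  2  1  2
  c  4  4  3  3  2  2
  s  5  5  4  4  3  2
The bottom-right entry gives D[5][5] = 2, so no sequence of fewer than 2 edits works. Backtracking through the table gives one optimal edit sequence (2 edits):
  gkgcs → ogkgcs (ins o @1)
  ogkgcs → ogkgs (del c @5)
Edit distance = 2.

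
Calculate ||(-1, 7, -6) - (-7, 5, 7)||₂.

√(Σ(x_i - y_i)²) = √((-1 - (-7))² + (7 - 5)² + (-6 - 7)²)
= √(6² + 2² + (-13)²) = √(36 + 4 + 169) = √209 ≈ 14.4568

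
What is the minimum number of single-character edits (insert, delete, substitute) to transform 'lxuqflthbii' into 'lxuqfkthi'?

Let D[i][j] be the edit distance between the first i characters of 'lxuqflthbii' and the first j characters of 'lxuqfkthi', with D[i][0] = i, D[0][j] = j, and D[i][j] = D[i-1][j-1] if the characters match, else 1 + min(D[i-1][j], D[i][j-1], D[i-1][j-1]). Filling the table (rows: prefixes of 'lxuqflthbii', columns: prefixes of 'lxuqfkthi'):
     ε  l  x  u  q  f  k  t  h  i
  ε  0  1  2  3  4  5  6  7  8  9
  l  1  0  1  2  3  4  5  6  7  8
  x  2  1  0  1  2  3  4  5  6  7
  u  3  2  1  0  1  2  3  4  5  6
  q  4  3  2  1  0  1  2  3  4  5
  f  5  4  3  2  1  0  1  2  3  4
  l  6  5  4  3  2  1  1  2  3  4
  t  7  6  5  4  3  2  2  1  2  3
  h  8  7  6  5  4  3  3  2  1  2
  b  9  8  7  6  5  4  4  3  2  2
  i 10  9  8  7  6  5  5  4  3  2
  i 11 10  9  8  7  6  6  5  4  3
The bottom-right entry gives D[11][9] = 3, so no sequence of fewer than 3 edits works. Backtracking through the table gives one optimal edit sequence (3 edits):
  lxuqflthbii → lxuqfkthbii (sub l→k @6)
  lxuqfkthbii → lxuqfkthii (del b @9)
  lxuqfkthii → lxuqfkthi (del i @9)
Edit distance = 3.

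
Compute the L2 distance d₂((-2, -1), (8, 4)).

√(Σ(x_i - y_i)²) = √((-2 - 8)² + (-1 - 4)²)
= √((-10)² + (-5)²) = √(100 + 25) = √125 ≈ 11.1803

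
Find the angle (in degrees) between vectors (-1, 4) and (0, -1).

With u = (-1, 4), v = (0, -1):
u·v = (-1)·0 + 4·(-1) = 0 + (-4) = -4.
|u| = √((-1)² + 4²) = √17, |v| = √(0² + (-1)²) = √1, so |u||v| = √(17·1) = √17.
cos θ = (u·v)/(|u||v|) = -4/√17 ≈ -0.970143
θ = arccos(-0.970143) ≈ 165.96°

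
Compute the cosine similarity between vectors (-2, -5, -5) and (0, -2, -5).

With u = (-2, -5, -5), v = (0, -2, -5):
u·v = (-2)·0 + (-5)·(-2) + (-5)·(-5) = 0 + 10 + 25 = 35.
|u| = √((-2)² + (-5)² + (-5)²) = √54, |v| = √(0² + (-2)² + (-5)²) = √29, so |u||v| = √(54·29) = √1566.
cos θ = (u·v)/(|u||v|) = 35/√1566 ≈ 0.8844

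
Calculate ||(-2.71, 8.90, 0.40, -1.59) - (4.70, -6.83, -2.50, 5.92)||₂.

√(Σ(x_i - y_i)²) = √((-2.71 - 4.7)² + (8.9 - (-6.83))² + (0.4 - (-2.5))² + (-1.59 - 5.92)²)
= √((-7.41)² + 15.73² + 2.9² + (-7.51)²) = √(54.9081 + 247.4329 + 8.41 + 56.4001) = √367.1511 ≈ 19.1612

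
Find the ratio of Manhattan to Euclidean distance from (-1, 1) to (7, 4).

L1 = |-1 - 7| + |1 - 4| = 8 + 3 = 11
L2 = √(8² + 3²) = √73 ≈ 8.544
L1 ≥ L2 always (equality iff movement is along one axis); L1 > L2 here.
Ratio L1/L2 = 11/√73 ≈ 1.2875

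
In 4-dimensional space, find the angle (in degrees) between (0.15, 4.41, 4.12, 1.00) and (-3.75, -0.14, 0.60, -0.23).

With u = (0.15, 4.41, 4.12, 1.00), v = (-3.75, -0.14, 0.60, -0.23):
u·v = 0.15·(-3.75) + 4.41·(-0.14) + 4.12·0.6 + 1·(-0.23) = (-0.5625) + (-0.6174) + 2.472 + (-0.23) = 1.0621.
|u| = √(0.15² + 4.41² + 4.12² + 1²) = √(0.0225 + 19.4481 + 16.9744 + 1) = √37.445, |v| = √((-3.75)² + (-0.14)² + 0.6² + (-0.23)²) = √(14.0625 + 0.0196 + 0.36 + 0.0529) = √14.495.
cos θ = (u·v)/(|u||v|) = 1.0621/(√37.445·√14.495) ≈ 0.045589
θ = arccos(0.045589) ≈ 87.39°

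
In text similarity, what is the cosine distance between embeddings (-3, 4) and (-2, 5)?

With u = (-3, 4), v = (-2, 5):
u·v = (-3)·(-2) + 4·5 = 6 + 20 = 26.
|u| = √((-3)² + 4²) = √25, |v| = √((-2)² + 5²) = √29, so |u||v| = √(25·29) = √725.
cos θ = (u·v)/(|u||v|) = 26/√725 ≈ 0.9656
Cosine distance = 1 - cos θ ≈ 1 - 0.9656 = 0.0344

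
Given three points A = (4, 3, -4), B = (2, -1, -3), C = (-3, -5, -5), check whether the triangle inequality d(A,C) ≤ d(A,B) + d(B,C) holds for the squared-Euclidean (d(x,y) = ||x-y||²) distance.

d(A,B) = 2² + 4² + 1² = 21, d(B,C) = 5² + 4² + 2² = 45, d(A,C) = 7² + 8² + 1² = 114.
d(A,C) = 114 > 21 + 45 = 66. Triangle inequality is VIOLATED. (Squared-Euclidean is not a metric — this is a counterexample.)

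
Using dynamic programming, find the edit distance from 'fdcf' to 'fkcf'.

Let D[i][j] be the edit distance between the first i characters of 'fdcf' and the first j characters of 'fkcf', with D[i][0] = i, D[0][j] = j, and D[i][j] = D[i-1][j-1] if the characters match, else 1 + min(D[i-1][j], D[i][j-1], D[i-1][j-1]). Filling the table (rows: prefixes of 'fdcf', columns: prefixes of 'fkcf'):
     ε  f  k  c  f
  ε  0  1  2  3  4
  f  1  0  1  2  3
  d  2  1  1  2  3
  c  3  2  2  1  2
  f  4  3  3  2  1
The bottom-right entry gives D[4][4] = 1, so no sequence of fewer than 1 edit works. Backtracking through the table gives one optimal edit sequence (1 edit):
  fdcf → fkcf (sub d→k @2)
Edit distance = 1.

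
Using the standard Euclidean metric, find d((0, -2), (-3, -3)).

√(Σ(x_i - y_i)²) = √((0 - (-3))² + (-2 - (-3))²)
= √(3² + 1²) = √(9 + 1) = √10 ≈ 3.1623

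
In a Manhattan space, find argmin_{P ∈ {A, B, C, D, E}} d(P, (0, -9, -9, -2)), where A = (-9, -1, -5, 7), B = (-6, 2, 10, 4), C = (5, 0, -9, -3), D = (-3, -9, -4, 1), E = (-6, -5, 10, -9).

Distances: d(A) = 30, d(B) = 42, d(C) = 15, d(D) = 11, d(E) = 36. Nearest: D = (-3, -9, -4, 1) with distance 11.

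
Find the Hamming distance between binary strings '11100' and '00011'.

Differing positions: 1, 2, 3, 4, 5. Hamming distance = 5.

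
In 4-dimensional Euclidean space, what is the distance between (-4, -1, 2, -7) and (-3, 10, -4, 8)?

√(Σ(x_i - y_i)²) = √((-4 - (-3))² + (-1 - 10)² + (2 - (-4))² + (-7 - 8)²)
= √((-1)² + (-11)² + 6² + (-15)²) = √(1 + 121 + 36 + 225) = √383 ≈ 19.5704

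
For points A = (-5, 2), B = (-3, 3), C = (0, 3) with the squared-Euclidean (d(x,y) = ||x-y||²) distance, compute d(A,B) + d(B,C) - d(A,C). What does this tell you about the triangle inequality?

d(A,B) = 2² + 1² = 5, d(B,C) = 3² + 0² = 9, d(A,C) = 5² + 1² = 26.
d(A,B) + d(B,C) - d(A,C) = 5 + 9 - 26 = 14 - 26 = -12. This is < 0, so the triangle inequality FAILS for these points (squared-Euclidean is not a metric).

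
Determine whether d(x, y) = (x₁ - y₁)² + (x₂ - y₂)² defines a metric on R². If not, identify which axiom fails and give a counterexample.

No. The squared Euclidean distance fails the triangle inequality. Counterexample: x = (0, 0), y = (2, 5), z = (4, 10). d(x,z) = 4² + 10² = 116, but d(x,y) + d(y,z) = (2² + 5²) + (2² + 5²) = 29 + 29 = 58. Since 116 > 58, the triangle inequality is violated. (Note: √d, the ordinary Euclidean distance, IS a metric.)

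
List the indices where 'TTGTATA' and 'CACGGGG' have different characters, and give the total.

Differing positions: 1, 2, 3, 4, 5, 6, 7. Hamming distance = 7.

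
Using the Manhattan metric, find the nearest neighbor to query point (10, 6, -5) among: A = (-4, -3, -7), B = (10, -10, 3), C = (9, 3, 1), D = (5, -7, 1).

Distances: d(A) = 25, d(B) = 24, d(C) = 10, d(D) = 24. Nearest: C = (9, 3, 1) with distance 10.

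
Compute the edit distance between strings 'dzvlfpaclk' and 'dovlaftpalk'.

Let D[i][j] be the edit distance between the first i characters of 'dzvlfpaclk' and the first j characters of 'dovlaftpalk', with D[i][0] = i, D[0][j] = j, and D[i][j] = D[i-1][j-1] if the characters match, else 1 + min(D[i-1][j], D[i][j-1], D[i-1][j-1]). Filling the table (rows: prefixes of 'dzvlfpaclk', columns: prefixes of 'dovlaftpalk'):
     ε  d  o  v  l  a  f  t  p  a  l  k
  ε  0  1  2  3  4  5  6  7  8  9 10 11
  d  1  0  1  2  3  4  5  6  7  8  9 10
  z  2  1  1  2  3  4  5  6  7  8  9 10
  v  3  2  2  1  2  3  4  5  6  7  8  9
  l  4  3  3  2  1  2  3  4  5  6  7  8
  f  5  4  4  3  2  2  2  3  4  5  6  7
  p  6  5  5  4  3  3  3  3  3  4  5  6
  a  7  6  6  5  4  3  4  4  4  3  4  5
  c  8  7  7  6  5  4  4  5  5  4  4  5
  l  9  8  8  7  6  5  5  5  6  5  4  5
  k 10  9  9  8  7  6  6  6  6  6  5  4
The bottom-right entry gives D[10][11] = 4, so no sequence of fewer than 4 edits works. Backtracking through the table gives one optimal edit sequence (4 edits):
  dzvlfpaclk → dovlfpaclk (sub z→o @2)
  dovlfpaclk → dovlafpaclk (ins a @5)
  dovlafpaclk → dovlaftpaclk (ins t @7)
  dovlaftpaclk → dovlaftpalk (del c @10)
Edit distance = 4.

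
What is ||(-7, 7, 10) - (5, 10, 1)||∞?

max(|x_i - y_i|) = max(|-7 - 5|, |7 - 10|, |10 - 1|) = max(12, 3, 9) = 12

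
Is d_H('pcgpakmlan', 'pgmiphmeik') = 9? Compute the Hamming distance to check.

Differing positions: 2, 3, 4, 5, 6, 8, 9, 10. Hamming distance = 8, so the claim that d_H = 9 is false.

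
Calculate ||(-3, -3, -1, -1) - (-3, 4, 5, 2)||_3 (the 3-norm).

(Σ|x_i - y_i|^3)^(1/3) = (|-3 - (-3)|^3 + |-3 - 4|^3 + |-1 - 5|^3 + |-1 - 2|^3)^(1/3)
= (0^3 + 7^3 + 6^3 + 3^3)^(1/3) = (0 + 343 + 216 + 27)^(1/3) = (586)^(1/3) ≈ 8.3682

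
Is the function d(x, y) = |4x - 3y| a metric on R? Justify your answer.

No. d fails symmetry: d(1, 9) = |4·1 - 3·9| = |-23| = 23, but d(9, 1) = |4·9 - 3·1| = |33| = 33. Since 23 ≠ 33, d(x,y) ≠ d(y,x) in general.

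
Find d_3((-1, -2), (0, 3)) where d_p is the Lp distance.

(Σ|x_i - y_i|^3)^(1/3) = (|-1 - 0|^3 + |-2 - 3|^3)^(1/3)
= (1^3 + 5^3)^(1/3) = (1 + 125)^(1/3) = (126)^(1/3) ≈ 5.0133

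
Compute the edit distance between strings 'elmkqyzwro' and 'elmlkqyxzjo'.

Let D[i][j] be the edit distance between the first i characters of 'elmkqyzwro' and the first j characters of 'elmlkqyxzjo', with D[i][0] = i, D[0][j] = j, and D[i][j] = D[i-1][j-1] if the characters match, else 1 + min(D[i-1][j], D[i][j-1], D[i-1][j-1]). Filling the table (rows: prefixes of 'elmkqyzwro', columns: prefixes of 'elmlkqyxzjo'):
     ε  e  l  m  l  k  q  y  x  z  j  o
  ε  0  1  2  3  4  5  6  7  8  9 10 11
  e  1  0  1  2  3  4  5  6  7  8  9 10
  l  2  1  0  1  2  3  4  5  6  7  8  9
  m  3  2  1  0  1  2  3  4  5  6  7  8
  k  4  3  2  1  1  1  2  3  4  5  6  7
  q  5  4  3  2  2  2  1  2  3  4  5  6
  y  6  5  4  3  3  3  2  1  2  3  4  5
  z  7  6  5  4  4  4  3  2  2  2  3  4
  w  8  7  6  5  5  5  4  3  3  3  3  4
  r  9  8  7  6  6  6  5  4  4  4  4  4
  o 10  9  8  7  7  7  6  5  5  5  5  4
The bottom-right entry gives D[10][11] = 4, so no sequence of fewer than 4 edits works. Backtracking through the table gives one optimal edit sequence (4 edits):
  elmkqyzwro → elmlkqyzwro (ins l @4)
  elmlkqyzwro → elmlkqyxwro (sub z→x @8)
  elmlkqyxwro → elmlkqyxzro (sub w→z @9)
  elmlkqyxzro → elmlkqyxzjo (sub r→j @10)
Edit distance = 4.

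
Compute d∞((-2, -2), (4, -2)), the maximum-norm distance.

max(|x_i - y_i|) = max(|-2 - 4|, |-2 - (-2)|) = max(6, 0) = 6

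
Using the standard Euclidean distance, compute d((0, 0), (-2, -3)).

(Σ|x_i - y_i|^2)^(1/2) = (|0 - (-2)|^2 + |0 - (-3)|^2)^(1/2)
= (2^2 + 3^2)^(1/2) = (4 + 9)^(1/2) = (13)^(1/2) ≈ 3.6056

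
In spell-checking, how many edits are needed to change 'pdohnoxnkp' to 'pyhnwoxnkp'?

Let D[i][j] be the edit distance between the first i characters of 'pdohnoxnkp' and the first j characters of 'pyhnwoxnkp', with D[i][0] = i, D[0][j] = j, and D[i][j] = D[i-1][j-1] if the characters match, else 1 + min(D[i-1][j], D[i][j-1], D[i-1][j-1]). Filling the table (rows: prefixes of 'pdohnoxnkp', columns: prefixes of 'pyhnwoxnkp'):
     ε  p  y  h  n  w  o  x  n  k  p
  ε  0  1  2  3  4  5  6  7  8  9 10
  p  1  0  1  2  3  4  5  6  7  8  9
  d  2  1  1  2  3  4  5  6  7  8  9
  o  3  2  2  2  3  4  4  5  6  7  8
  h  4  3  3  2  3  4  5  5  6  7  8
  n  5  4  4  3  2  3  4  5  5  6  7
  o  6  5  5  4  3  3  3  4  5  6  7
  x  7  6  6  5  4  4  4  3  4  5  6
  n  8  7  7  6  5  5  5  4  3  4  5
  k  9  8  8  7  6  6  6  5  4  3  4
  p 10  9  9  8  7  7  7  6  5  4  3
The bottom-right entry gives D[10][10] = 3, so no sequence of fewer than 3 edits works. Backtracking through the table gives one optimal edit sequence (3 edits):
  pdohnoxnkp → pohnoxnkp (del d @2)
  pohnoxnkp → pyhnoxnkp (sub o→y @2)
  pyhnoxnkp → pyhnwoxnkp (ins w @5)
Edit distance = 3.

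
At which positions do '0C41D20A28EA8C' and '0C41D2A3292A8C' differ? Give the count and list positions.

Differing positions: 7, 8, 10, 11. Hamming distance = 4.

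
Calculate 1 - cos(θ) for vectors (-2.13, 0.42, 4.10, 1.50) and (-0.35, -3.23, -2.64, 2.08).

With u = (-2.13, 0.42, 4.10, 1.50), v = (-0.35, -3.23, -2.64, 2.08):
u·v = (-2.13)·(-0.35) + 0.42·(-3.23) + 4.1·(-2.64) + 1.5·2.08 = 0.7455 + (-1.3566) + (-10.824) + 3.12 = -8.3151.
|u| = √((-2.13)² + 0.42² + 4.1² + 1.5²) = √(4.5369 + 0.1764 + 16.81 + 2.25) = √23.7733, |v| = √((-0.35)² + (-3.23)² + (-2.64)² + 2.08²) = √(0.1225 + 10.4329 + 6.9696 + 4.3264) = √21.8514.
cos θ = (u·v)/(|u||v|) = -8.3151/(√23.7733·√21.8514) ≈ -0.3648
Cosine distance = 1 - cos θ ≈ 1 - (-0.3648) = 1.3648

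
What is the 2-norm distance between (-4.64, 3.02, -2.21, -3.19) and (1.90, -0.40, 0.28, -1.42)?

(Σ|x_i - y_i|^2)^(1/2) = (|-4.64 - 1.9|^2 + |3.02 - (-0.4)|^2 + |-2.21 - 0.28|^2 + |-3.19 - (-1.42)|^2)^(1/2)
= (6.54^2 + 3.42^2 + 2.49^2 + 1.77^2)^(1/2) = (42.7716 + 11.6964 + 6.2001 + 3.1329)^(1/2) = (63.801)^(1/2) ≈ 7.9876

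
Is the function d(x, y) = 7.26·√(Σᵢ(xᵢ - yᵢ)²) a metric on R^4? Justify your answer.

Yes. The L2 (Euclidean) norm induces a metric on R^4, and multiplying a metric by a positive constant 7.26 > 0 preserves all four axioms: non-negativity (7.26·||x-y|| ≥ 0), identity (7.26·||x-y|| = 0 ⟺ ||x-y|| = 0 ⟺ x = y), symmetry (||x-y|| = ||y-x||), and the triangle inequality (7.26·||x-z|| ≤ 7.26·||x-y|| + 7.26·||y-z||). So d is a metric.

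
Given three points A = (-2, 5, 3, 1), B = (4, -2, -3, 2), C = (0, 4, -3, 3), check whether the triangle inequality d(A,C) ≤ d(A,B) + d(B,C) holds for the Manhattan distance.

d(A,B) = 6 + 7 + 6 + 1 = 20, d(B,C) = 4 + 6 + 0 + 1 = 11, d(A,C) = 2 + 1 + 6 + 2 = 11.
d(A,C) = 11 ≤ 20 + 11 = 31. Triangle inequality is satisfied.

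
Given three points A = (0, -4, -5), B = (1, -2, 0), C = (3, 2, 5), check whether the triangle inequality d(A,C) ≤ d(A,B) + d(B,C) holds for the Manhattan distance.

d(A,B) = 1 + 2 + 5 = 8, d(B,C) = 2 + 4 + 5 = 11, d(A,C) = 3 + 6 + 10 = 19.
d(A,C) = 19 ≤ 8 + 11 = 19. Triangle inequality is satisfied.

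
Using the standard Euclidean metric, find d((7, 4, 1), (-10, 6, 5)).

√(Σ(x_i - y_i)²) = √((7 - (-10))² + (4 - 6)² + (1 - 5)²)
= √(17² + (-2)² + (-4)²) = √(289 + 4 + 16) = √309 ≈ 17.5784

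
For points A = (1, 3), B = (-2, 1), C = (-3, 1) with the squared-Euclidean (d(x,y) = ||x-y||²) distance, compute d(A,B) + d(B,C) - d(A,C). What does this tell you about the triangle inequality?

d(A,B) = 3² + 2² = 13, d(B,C) = 1² + 0² = 1, d(A,C) = 4² + 2² = 20.
d(A,B) + d(B,C) - d(A,C) = 13 + 1 - 20 = 14 - 20 = -6. This is < 0, so the triangle inequality FAILS for these points (squared-Euclidean is not a metric).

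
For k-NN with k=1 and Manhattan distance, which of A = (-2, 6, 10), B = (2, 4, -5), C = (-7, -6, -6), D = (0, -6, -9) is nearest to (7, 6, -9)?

Distances: d(A) = 28, d(B) = 11, d(C) = 29, d(D) = 19. Nearest: B = (2, 4, -5) with distance 11.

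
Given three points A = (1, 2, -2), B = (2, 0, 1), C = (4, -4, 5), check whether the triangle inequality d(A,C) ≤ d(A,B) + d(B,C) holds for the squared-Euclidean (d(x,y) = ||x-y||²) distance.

d(A,B) = 1² + 2² + 3² = 14, d(B,C) = 2² + 4² + 4² = 36, d(A,C) = 3² + 6² + 7² = 94.
d(A,C) = 94 > 14 + 36 = 50. Triangle inequality is VIOLATED. (Squared-Euclidean is not a metric — this is a counterexample.)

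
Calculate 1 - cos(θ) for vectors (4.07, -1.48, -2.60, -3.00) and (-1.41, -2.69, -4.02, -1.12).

With u = (4.07, -1.48, -2.60, -3.00), v = (-1.41, -2.69, -4.02, -1.12):
u·v = 4.07·(-1.41) + (-1.48)·(-2.69) + (-2.6)·(-4.02) + (-3)·(-1.12) = (-5.7387) + 3.9812 + 10.452 + 3.36 = 12.0545.
|u| = √(4.07² + (-1.48)² + (-2.6)² + (-3)²) = √(16.5649 + 2.1904 + 6.76 + 9) = √34.5153, |v| = √((-1.41)² + (-2.69)² + (-4.02)² + (-1.12)²) = √(1.9881 + 7.2361 + 16.1604 + 1.2544) = √26.639.
cos θ = (u·v)/(|u||v|) = 12.0545/(√34.5153·√26.639) ≈ 0.3975
Cosine distance = 1 - cos θ ≈ 1 - 0.3975 = 0.6025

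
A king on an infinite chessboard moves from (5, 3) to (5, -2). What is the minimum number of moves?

max(|x_i - y_i|) = max(|5 - 5|, |3 - (-2)|) = max(0, 5) = 5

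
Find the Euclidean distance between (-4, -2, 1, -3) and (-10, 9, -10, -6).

√(Σ(x_i - y_i)²) = √((-4 - (-10))² + (-2 - 9)² + (1 - (-10))² + (-3 - (-6))²)
= √(6² + (-11)² + 11² + 3²) = √(36 + 121 + 121 + 9) = √287 ≈ 16.9411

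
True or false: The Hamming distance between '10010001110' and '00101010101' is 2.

Differing positions: 1, 3, 4, 5, 7, 8, 10, 11. Hamming distance = 8, so the claim that d_H = 2 is false.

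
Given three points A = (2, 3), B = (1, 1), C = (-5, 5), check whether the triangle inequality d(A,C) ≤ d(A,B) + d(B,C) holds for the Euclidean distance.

d(A,B) = √(1² + 2²) = √5 ≈ 2.2361, d(B,C) = √(6² + 4²) = √52 ≈ 7.2111, d(A,C) = √(7² + 2²) = √53 ≈ 7.2801.
d(A,C) ≈ 7.2801 ≤ 2.2361 + 7.2111 = 9.4472. Triangle inequality is satisfied.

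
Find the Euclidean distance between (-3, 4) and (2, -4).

√(Σ(x_i - y_i)²) = √((-3 - 2)² + (4 - (-4))²)
= √((-5)² + 8²) = √(25 + 64) = √89 ≈ 9.434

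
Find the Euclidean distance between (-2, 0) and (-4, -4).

√(Σ(x_i - y_i)²) = √((-2 - (-4))² + (0 - (-4))²)
= √(2² + 4²) = √(4 + 16) = √20 ≈ 4.4721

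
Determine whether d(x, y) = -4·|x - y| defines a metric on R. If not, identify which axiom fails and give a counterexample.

No. With c = -4 < 0, d fails non-negativity: d(6, 8) = -4·|6 - 8| = -4·2 = -8 < 0.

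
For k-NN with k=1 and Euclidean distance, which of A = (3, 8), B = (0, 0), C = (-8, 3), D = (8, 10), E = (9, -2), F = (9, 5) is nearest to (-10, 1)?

Distances: d(A) ≈ 14.7648, d(B) ≈ 10.0499, d(C) ≈ 2.8284, d(D) ≈ 20.1246, d(E) ≈ 19.2354, d(F) ≈ 19.4165. Nearest: C = (-8, 3) with distance 2.8284.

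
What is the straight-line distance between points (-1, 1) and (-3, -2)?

√(Σ(x_i - y_i)²) = √((-1 - (-3))² + (1 - (-2))²)
= √(2² + 3²) = √(4 + 9) = √13 ≈ 3.6056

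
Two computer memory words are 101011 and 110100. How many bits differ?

Differing positions: 2, 3, 4, 5, 6. Hamming distance = 5.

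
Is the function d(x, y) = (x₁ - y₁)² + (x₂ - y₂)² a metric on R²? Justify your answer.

No. The squared Euclidean distance fails the triangle inequality. Counterexample: x = (0, 0), y = (4, 4), z = (8, 8). d(x,z) = 8² + 8² = 128, but d(x,y) + d(y,z) = (4² + 4²) + (4² + 4²) = 32 + 32 = 64. Since 128 > 64, the triangle inequality is violated. (Note: √d, the ordinary Euclidean distance, IS a metric.)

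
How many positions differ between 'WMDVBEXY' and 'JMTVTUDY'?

Differing positions: 1, 3, 5, 6, 7. Hamming distance = 5.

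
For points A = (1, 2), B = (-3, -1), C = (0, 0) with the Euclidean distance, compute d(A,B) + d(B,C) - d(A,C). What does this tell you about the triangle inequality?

d(A,B) = √(4² + 3²) = √25 = 5, d(B,C) = √(3² + 1²) = √10 ≈ 3.1623, d(A,C) = √(1² + 2²) = √5 ≈ 2.2361.
d(A,B) + d(B,C) - d(A,C) = 5 + 3.1623 - 2.2361 = 8.1623 - 2.2361 = 5.9262 (to 4 decimal places). This is ≥ 0, so the triangle inequality holds for these points.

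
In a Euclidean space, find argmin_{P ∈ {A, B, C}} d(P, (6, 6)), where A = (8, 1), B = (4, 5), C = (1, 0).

Distances: d(A) ≈ 5.3852, d(B) ≈ 2.2361, d(C) ≈ 7.8102. Nearest: B = (4, 5) with distance 2.2361.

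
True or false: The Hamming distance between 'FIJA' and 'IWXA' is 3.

Differing positions: 1, 2, 3. Hamming distance = 3, so the claim is true.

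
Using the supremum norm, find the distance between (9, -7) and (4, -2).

max(|x_i - y_i|) = max(|9 - 4|, |-7 - (-2)|) = max(5, 5) = 5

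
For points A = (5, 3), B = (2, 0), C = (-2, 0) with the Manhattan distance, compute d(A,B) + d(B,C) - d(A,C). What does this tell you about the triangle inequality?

d(A,B) = 3 + 3 = 6, d(B,C) = 4 + 0 = 4, d(A,C) = 7 + 3 = 10.
d(A,B) + d(B,C) - d(A,C) = 6 + 4 - 10 = 10 - 10 = 0. This is ≥ 0, so the triangle inequality holds for these points.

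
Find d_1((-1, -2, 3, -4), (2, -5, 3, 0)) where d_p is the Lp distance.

Σ|x_i - y_i| = |-1 - 2| + |-2 - (-5)| + |3 - 3| + |-4 - 0| = 3 + 3 + 0 + 4 = 10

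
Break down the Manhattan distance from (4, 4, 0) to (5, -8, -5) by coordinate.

Σ|x_i - y_i| = |4 - 5| + |4 - (-8)| + |0 - (-5)| = 1 + 12 + 5 = 18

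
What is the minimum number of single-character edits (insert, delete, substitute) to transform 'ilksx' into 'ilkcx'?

Let D[i][j] be the edit distance between the first i characters of 'ilksx' and the first j characters of 'ilkcx', with D[i][0] = i, D[0][j] = j, and D[i][j] = D[i-1][j-1] if the characters match, else 1 + min(D[i-1][j], D[i][j-1], D[i-1][j-1]). Filling the table (rows: prefixes of 'ilksx', columns: prefixes of 'ilkcx'):
     ε  i  l  k  c  x
  ε  0  1  2  3  4  5
  i  1  0  1  2  3  4
  l  2  1  0  1  2  3
  k  3  2  1  0  1  2
  s  4  3  2  1  1  2
  x  5  4  3  2  2  1
The bottom-right entry gives D[5][5] = 1, so no sequence of fewer than 1 edit works. Backtracking through the table gives one optimal edit sequence (1 edit):
  ilksx → ilkcx (sub s→c @4)
Edit distance = 1.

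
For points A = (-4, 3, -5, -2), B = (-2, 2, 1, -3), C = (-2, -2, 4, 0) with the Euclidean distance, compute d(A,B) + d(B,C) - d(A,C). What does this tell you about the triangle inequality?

d(A,B) = √(2² + 1² + 6² + 1²) = √42 ≈ 6.4807, d(B,C) = √(0² + 4² + 3² + 3²) = √34 ≈ 5.831, d(A,C) = √(2² + 5² + 9² + 2²) = √114 ≈ 10.6771.
d(A,B) + d(B,C) - d(A,C) = 6.4807 + 5.831 - 10.6771 = 12.3117 - 10.6771 = 1.6346 (to 4 decimal places). This is ≥ 0, so the triangle inequality holds for these points.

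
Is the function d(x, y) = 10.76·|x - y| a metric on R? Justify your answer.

Yes. Since |x - y| is a metric on R and 10.76 > 0, the positive scalar multiple 10.76·|x - y| is also a metric: scaling by a positive constant preserves non-negativity, identity (d=0 ⟺ |x-y|=0 ⟺ x=y), symmetry, and the triangle inequality.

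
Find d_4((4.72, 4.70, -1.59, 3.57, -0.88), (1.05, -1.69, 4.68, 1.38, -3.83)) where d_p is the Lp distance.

(Σ|x_i - y_i|^4)^(1/4) = (|4.72 - 1.05|^4 + |4.7 - (-1.69)|^4 + |-1.59 - 4.68|^4 + |3.57 - 1.38|^4 + |-0.88 - (-3.83)|^4)^(1/4)
= (3.67^4 + 6.39^4 + 6.27^4 + 2.19^4 + 2.95^4)^(1/4) ≈ (181.4113 + 1667.2604 + 1545.5041 + 23.0026 + 75.7335)^(1/4) = (3492.9119)^(1/4) ≈ 7.6877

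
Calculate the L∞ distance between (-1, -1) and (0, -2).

max(|x_i - y_i|) = max(|-1 - 0|, |-1 - (-2)|) = max(1, 1) = 1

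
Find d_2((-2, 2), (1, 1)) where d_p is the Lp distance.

(Σ|x_i - y_i|^2)^(1/2) = (|-2 - 1|^2 + |2 - 1|^2)^(1/2)
= (3^2 + 1^2)^(1/2) = (9 + 1)^(1/2) = (10)^(1/2) ≈ 3.1623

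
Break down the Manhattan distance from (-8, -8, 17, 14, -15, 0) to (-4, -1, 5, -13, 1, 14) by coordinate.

Σ|x_i - y_i| = |-8 - (-4)| + |-8 - (-1)| + |17 - 5| + |14 - (-13)| + |-15 - 1| + |0 - 14| = 4 + 7 + 12 + 27 + 16 + 14 = 80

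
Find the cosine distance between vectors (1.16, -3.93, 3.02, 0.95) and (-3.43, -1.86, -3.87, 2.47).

With u = (1.16, -3.93, 3.02, 0.95), v = (-3.43, -1.86, -3.87, 2.47):
u·v = 1.16·(-3.43) + (-3.93)·(-1.86) + 3.02·(-3.87) + 0.95·2.47 = (-3.9788) + 7.3098 + (-11.6874) + 2.3465 = -6.0099.
|u| = √(1.16² + (-3.93)² + 3.02² + 0.95²) = √(1.3456 + 15.4449 + 9.1204 + 0.9025) = √26.8134, |v| = √((-3.43)² + (-1.86)² + (-3.87)² + 2.47²) = √(11.7649 + 3.4596 + 14.9769 + 6.1009) = √36.3023.
cos θ = (u·v)/(|u||v|) = -6.0099/(√26.8134·√36.3023) ≈ -0.1926
Cosine distance = 1 - cos θ ≈ 1 - (-0.1926) = 1.1926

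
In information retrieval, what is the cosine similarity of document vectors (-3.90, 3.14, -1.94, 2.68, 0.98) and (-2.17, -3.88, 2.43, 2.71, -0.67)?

With u = (-3.90, 3.14, -1.94, 2.68, 0.98), v = (-2.17, -3.88, 2.43, 2.71, -0.67):
u·v = (-3.9)·(-2.17) + 3.14·(-3.88) + (-1.94)·2.43 + 2.68·2.71 + 0.98·(-0.67) = 8.463 + (-12.1832) + (-4.7142) + 7.2628 + (-0.6566) = -1.8282.
|u| = √((-3.9)² + 3.14² + (-1.94)² + 2.68² + 0.98²) = √(15.21 + 9.8596 + 3.7636 + 7.1824 + 0.9604) = √36.976, |v| = √((-2.17)² + (-3.88)² + 2.43² + 2.71² + (-0.67)²) = √(4.7089 + 15.0544 + 5.9049 + 7.3441 + 0.4489) = √33.4612.
cos θ = (u·v)/(|u||v|) = -1.8282/(√36.976·√33.4612) ≈ -0.052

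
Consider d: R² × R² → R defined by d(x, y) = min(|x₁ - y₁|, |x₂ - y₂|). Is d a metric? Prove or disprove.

No. d fails identity of indiscernibles: take x = (2, 0) and y = (2, 4). Then d(x,y) = min(|2 - 2|, |0 - 4|) = min(0, 4) = 0, yet x ≠ y.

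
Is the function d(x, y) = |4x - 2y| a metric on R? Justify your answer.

No. d fails symmetry: d(3, 8) = |4·3 - 2·8| = |-4| = 4, but d(8, 3) = |4·8 - 2·3| = |26| = 26. Since 4 ≠ 26, d(x,y) ≠ d(y,x) in general.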